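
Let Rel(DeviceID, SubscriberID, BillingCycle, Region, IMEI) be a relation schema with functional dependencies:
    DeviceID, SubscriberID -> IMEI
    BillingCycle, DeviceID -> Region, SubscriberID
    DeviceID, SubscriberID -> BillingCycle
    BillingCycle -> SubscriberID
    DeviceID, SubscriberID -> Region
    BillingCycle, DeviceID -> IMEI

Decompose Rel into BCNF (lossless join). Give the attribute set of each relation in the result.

{BillingCycle, DeviceID, IMEI, Region}; {BillingCycle, SubscriberID}

Candidate keys of the original relation: {BillingCycle, DeviceID}, {DeviceID, SubscriberID}.
{BillingCycle, DeviceID, IMEI, Region, SubscriberID}: {BillingCycle} determines {BillingCycle, SubscriberID} here but is not a superkey — split on BillingCycle -> SubscriberID, giving {BillingCycle, SubscriberID} and {BillingCycle, DeviceID, IMEI, Region}.
{BillingCycle, SubscriberID}: every determinant is a superkey — BCNF.
{BillingCycle, DeviceID, IMEI, Region}: every determinant is a superkey — BCNF.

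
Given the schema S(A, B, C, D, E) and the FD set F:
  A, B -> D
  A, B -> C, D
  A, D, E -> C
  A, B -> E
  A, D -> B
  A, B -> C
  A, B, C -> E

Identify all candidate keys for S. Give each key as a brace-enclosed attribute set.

{A, B}, {A, D}

{A} never appears on the right of any FD, so every key must include it.
{A, B}⁺ = {A, B, C, D, E}, which is every attribute, so {A, B} is a candidate key.
{A, D}⁺ = {A, B, C, D, E}, which is every attribute, so {A, D} is a candidate key.
No proper subset of any of these is a key, and no other minimal superkey exists.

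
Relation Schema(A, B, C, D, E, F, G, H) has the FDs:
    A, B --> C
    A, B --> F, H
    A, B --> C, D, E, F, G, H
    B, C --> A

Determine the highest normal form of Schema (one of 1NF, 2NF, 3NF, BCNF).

Candidate keys: {A, B}, {B, C}. Prime attributes: {A, B, C}.
The left-hand side of every FD is a superkey, so BCNF is satisfied.

BCNF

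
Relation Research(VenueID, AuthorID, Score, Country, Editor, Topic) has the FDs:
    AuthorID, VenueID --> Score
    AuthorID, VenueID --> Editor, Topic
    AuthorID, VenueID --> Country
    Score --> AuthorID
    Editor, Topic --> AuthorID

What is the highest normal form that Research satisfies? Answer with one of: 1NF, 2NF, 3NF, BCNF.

3NF

Candidate keys: {AuthorID, VenueID}, {Editor, Topic, VenueID}, {Score, VenueID}. Prime attributes: {AuthorID, Editor, Score, Topic, VenueID}.
For Score --> AuthorID we have {Score}⁺ = {AuthorID, Score}; {Score} is not a superkey, so BCNF fails.
But every attribute on its right side ({AuthorID}) is prime, and the same holds for every other non-superkey FD, so 3NF still holds.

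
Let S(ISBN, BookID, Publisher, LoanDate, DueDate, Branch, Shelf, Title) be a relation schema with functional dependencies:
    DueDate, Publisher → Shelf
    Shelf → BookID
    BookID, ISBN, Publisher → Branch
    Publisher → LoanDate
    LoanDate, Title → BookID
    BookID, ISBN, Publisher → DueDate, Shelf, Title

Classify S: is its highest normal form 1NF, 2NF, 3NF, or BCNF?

1NF

Candidate keys: {BookID, ISBN, Publisher}, {DueDate, ISBN, Publisher}, {ISBN, Publisher, Shelf}, {ISBN, Publisher, Title}. Prime attributes: {BookID, DueDate, ISBN, Publisher, Shelf, Title}.
DueDate, Publisher → Shelf breaks BCNF: {DueDate, Publisher}⁺ = {BookID, DueDate, LoanDate, Publisher, Shelf}, so {DueDate, Publisher} is not a superkey.
Publisher → LoanDate has non-prime {LoanDate} on the right and a non-superkey on the left, so 3NF fails.
{Publisher} is a proper subset of the key {BookID, ISBN, Publisher}, and {Publisher}⁺ contains the non-prime attribute {LoanDate} — a partial dependency, so 2NF is violated.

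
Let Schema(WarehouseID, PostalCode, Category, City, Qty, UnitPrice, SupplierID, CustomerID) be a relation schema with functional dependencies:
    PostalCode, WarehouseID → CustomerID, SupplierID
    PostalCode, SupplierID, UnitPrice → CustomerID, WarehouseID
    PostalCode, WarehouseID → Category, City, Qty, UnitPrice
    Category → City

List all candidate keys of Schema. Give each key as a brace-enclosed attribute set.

Attributes never on any right-hand side: {PostalCode} — every candidate key must contain it.
Closure of {PostalCode, WarehouseID} is {Category, City, CustomerID, PostalCode, Qty, SupplierID, UnitPrice, WarehouseID}, the whole schema; {PostalCode, WarehouseID} is a candidate key.
Closure of {PostalCode, SupplierID, UnitPrice} is {Category, City, CustomerID, PostalCode, Qty, SupplierID, UnitPrice, WarehouseID}, the whole schema; {PostalCode, SupplierID, UnitPrice} is a candidate key.
Any other superkey properly contains one of these, so there are no further candidate keys.

{PostalCode, SupplierID, UnitPrice}, {PostalCode, WarehouseID}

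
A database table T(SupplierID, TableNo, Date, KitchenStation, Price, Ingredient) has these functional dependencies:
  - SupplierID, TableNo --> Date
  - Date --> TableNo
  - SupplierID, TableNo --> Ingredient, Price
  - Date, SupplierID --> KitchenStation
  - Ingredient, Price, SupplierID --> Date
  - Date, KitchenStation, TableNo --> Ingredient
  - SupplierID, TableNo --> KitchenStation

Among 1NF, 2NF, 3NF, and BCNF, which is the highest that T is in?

3NF

Candidate keys: {Date, SupplierID}, {Ingredient, Price, SupplierID}, {SupplierID, TableNo}. Prime attributes: {Date, Ingredient, Price, SupplierID, TableNo}.
Date --> TableNo: {Date}⁺ = {Date, TableNo}, which is not all of the attributes, so the left side is not a superkey — BCNF is violated.
But every attribute on its right side ({TableNo}) is prime, and the same holds for every other non-superkey FD, so 3NF still holds.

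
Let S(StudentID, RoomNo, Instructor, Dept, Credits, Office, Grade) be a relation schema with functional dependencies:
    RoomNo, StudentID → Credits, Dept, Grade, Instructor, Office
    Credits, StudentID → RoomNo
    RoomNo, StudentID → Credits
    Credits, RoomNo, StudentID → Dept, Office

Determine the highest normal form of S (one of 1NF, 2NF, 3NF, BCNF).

Candidate keys: {Credits, StudentID}, {RoomNo, StudentID}. Prime attributes: {Credits, RoomNo, StudentID}.
The left-hand side of every FD is a superkey, so BCNF is satisfied.

BCNF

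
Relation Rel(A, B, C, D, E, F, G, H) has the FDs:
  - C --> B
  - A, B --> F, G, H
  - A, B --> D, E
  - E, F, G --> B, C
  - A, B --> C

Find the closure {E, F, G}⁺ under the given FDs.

{B, C, E, F, G}

Start with {E, F, G}.
E, F, G --> B, C applies; add {B, C} → now {B, C, E, F, G}.
No further FD applies.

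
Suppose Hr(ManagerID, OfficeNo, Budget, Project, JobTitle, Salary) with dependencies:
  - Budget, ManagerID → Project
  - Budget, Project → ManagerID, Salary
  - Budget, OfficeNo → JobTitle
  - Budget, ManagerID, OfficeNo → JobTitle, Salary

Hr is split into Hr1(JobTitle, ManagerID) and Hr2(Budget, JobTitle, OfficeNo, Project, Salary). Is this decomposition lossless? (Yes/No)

Common attributes: {JobTitle}; their closure is {JobTitle}.
The closure covers neither Hr1 nor Hr2 entirely; the join is not lossless.

No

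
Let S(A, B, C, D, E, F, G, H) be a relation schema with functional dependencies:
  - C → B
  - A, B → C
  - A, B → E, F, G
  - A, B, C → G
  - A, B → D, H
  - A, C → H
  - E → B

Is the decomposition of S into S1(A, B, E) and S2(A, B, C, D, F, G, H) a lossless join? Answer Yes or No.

Common attributes: {A, B}; their closure is {A, B, C, D, E, F, G, H}.
Since S1 ⊆ {A, B, C, D, E, F, G, H}, the intersection is a superkey of S1; the decomposition is lossless.

Yes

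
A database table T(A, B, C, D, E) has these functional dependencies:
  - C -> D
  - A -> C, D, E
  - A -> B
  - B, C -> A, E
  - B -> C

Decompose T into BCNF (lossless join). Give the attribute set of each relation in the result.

Candidate keys of the original relation: {A}, {B}.
Within {A, B, C, D, E}: {C}⁺ ∩ {A, B, C, D, E} = {C, D}, not the whole set, so C -> D violates BCNF; decompose into {C, D} and {A, B, C, E}.
{C, D}: every determinant is a superkey — BCNF.
{A, B, C, E}: every determinant is a superkey — BCNF.

{A, B, C, E}; {C, D}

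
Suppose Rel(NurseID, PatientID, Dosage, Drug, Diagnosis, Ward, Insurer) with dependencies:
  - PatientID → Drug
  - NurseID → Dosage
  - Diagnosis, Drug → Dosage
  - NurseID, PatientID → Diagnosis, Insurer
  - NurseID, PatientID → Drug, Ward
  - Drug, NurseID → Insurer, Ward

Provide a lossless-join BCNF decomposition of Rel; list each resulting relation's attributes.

{Diagnosis, Insurer, NurseID, PatientID, Ward}; {Dosage, NurseID}; {Drug, PatientID}

Candidate key of the original relation: {NurseID, PatientID}.
Within {Diagnosis, Dosage, Drug, Insurer, NurseID, PatientID, Ward}: {PatientID}⁺ ∩ {Diagnosis, Dosage, Drug, Insurer, NurseID, PatientID, Ward} = {Drug, PatientID}, not the whole set, so PatientID → Drug violates BCNF; decompose into {Drug, PatientID} and {Diagnosis, Dosage, Insurer, NurseID, PatientID, Ward}.
{Drug, PatientID} is in BCNF.
Within {Diagnosis, Dosage, Insurer, NurseID, PatientID, Ward}: {NurseID}⁺ ∩ {Diagnosis, Dosage, Insurer, NurseID, PatientID, Ward} = {Dosage, NurseID}, not the whole set, so NurseID → Dosage violates BCNF; decompose into {Dosage, NurseID} and {Diagnosis, Insurer, NurseID, PatientID, Ward}.
{Dosage, NurseID} is in BCNF.
{Diagnosis, Insurer, NurseID, PatientID, Ward} is in BCNF.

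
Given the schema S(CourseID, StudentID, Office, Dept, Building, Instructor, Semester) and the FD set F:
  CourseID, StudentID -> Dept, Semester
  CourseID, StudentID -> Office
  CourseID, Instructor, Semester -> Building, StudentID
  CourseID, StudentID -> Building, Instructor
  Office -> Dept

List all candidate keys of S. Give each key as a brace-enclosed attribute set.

{CourseID} never appears on the right of any FD, so every key must include it.
{CourseID, StudentID}⁺ = {Building, CourseID, Dept, Instructor, Office, Semester, StudentID}, which is every attribute, so {CourseID, StudentID} is a candidate key.
{CourseID, Instructor, Semester}⁺ = {Building, CourseID, Dept, Instructor, Office, Semester, StudentID}, which is every attribute, so {CourseID, Instructor, Semester} is a candidate key.
These are minimal and exhaustive — every other superkey contains one of them.

{CourseID, Instructor, Semester}, {CourseID, StudentID}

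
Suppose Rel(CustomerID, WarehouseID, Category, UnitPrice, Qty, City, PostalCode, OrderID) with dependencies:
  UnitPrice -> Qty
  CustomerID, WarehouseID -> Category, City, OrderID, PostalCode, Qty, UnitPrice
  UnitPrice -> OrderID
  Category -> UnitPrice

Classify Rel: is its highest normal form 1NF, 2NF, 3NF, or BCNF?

2NF

Candidate key: {CustomerID, WarehouseID}. Prime attributes: {CustomerID, WarehouseID}.
UnitPrice -> Qty breaks BCNF: {UnitPrice}⁺ = {OrderID, Qty, UnitPrice}, so {UnitPrice} is not a superkey.
Because {Qty} is non-prime and the left side of UnitPrice -> Qty is not a superkey, the relation is not in 3NF.
No proper subset of a key has a non-prime attribute in its closure, so there is no partial dependency; 2NF holds.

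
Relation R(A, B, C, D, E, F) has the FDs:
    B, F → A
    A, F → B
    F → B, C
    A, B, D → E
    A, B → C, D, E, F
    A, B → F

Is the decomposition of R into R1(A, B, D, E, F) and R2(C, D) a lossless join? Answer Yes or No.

Common attributes: {D}; their closure is {D}.
R1 ⊄ {D} and R2 ⊄ {D}, so the split is lossy.

No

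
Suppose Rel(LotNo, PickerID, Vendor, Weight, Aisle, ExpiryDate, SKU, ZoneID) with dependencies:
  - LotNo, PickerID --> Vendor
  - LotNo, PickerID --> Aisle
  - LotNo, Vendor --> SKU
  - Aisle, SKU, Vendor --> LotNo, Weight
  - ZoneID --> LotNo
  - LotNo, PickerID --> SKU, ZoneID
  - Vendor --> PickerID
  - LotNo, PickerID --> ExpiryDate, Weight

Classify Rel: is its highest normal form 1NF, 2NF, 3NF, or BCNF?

Candidate keys: {Aisle, SKU, Vendor}, {LotNo, PickerID}, {LotNo, Vendor}, {PickerID, ZoneID}, {Vendor, ZoneID}. Prime attributes: {Aisle, LotNo, PickerID, SKU, Vendor, ZoneID}.
For ZoneID --> LotNo we have {ZoneID}⁺ = {LotNo, ZoneID}; {ZoneID} is not a superkey, so BCNF fails.
Its right-hand attributes {LotNo} are all prime, as are those of every other non-superkey FD — the relation is in 3NF.

3NF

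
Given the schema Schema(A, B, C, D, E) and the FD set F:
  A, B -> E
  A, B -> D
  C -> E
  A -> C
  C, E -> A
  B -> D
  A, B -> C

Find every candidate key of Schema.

No FD produces {B}, so it must be in every candidate key.
{A, B}⁺ = {A, B, C, D, E}, which is every attribute, so {A, B} is a candidate key.
{B, C}⁺ = {A, B, C, D, E}, which is every attribute, so {B, C} is a candidate key.
No proper subset of any of these is a key, and no other minimal superkey exists.

{A, B}, {B, C}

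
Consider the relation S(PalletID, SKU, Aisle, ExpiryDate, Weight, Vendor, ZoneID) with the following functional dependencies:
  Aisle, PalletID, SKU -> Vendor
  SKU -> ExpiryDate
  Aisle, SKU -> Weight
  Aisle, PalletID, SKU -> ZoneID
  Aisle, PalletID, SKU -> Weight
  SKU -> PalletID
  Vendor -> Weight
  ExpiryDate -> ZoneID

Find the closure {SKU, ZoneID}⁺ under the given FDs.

Start with {SKU, ZoneID}.
SKU -> ExpiryDate applies; add {ExpiryDate} → now {ExpiryDate, SKU, ZoneID}.
SKU -> PalletID applies; add {PalletID} → now {ExpiryDate, PalletID, SKU, ZoneID}.
No further FD applies.

{ExpiryDate, PalletID, SKU, ZoneID}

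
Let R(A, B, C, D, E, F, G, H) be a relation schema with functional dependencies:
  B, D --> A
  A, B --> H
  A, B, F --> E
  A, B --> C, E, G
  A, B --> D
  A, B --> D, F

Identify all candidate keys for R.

{A, B}, {B, D}

{B} never appears on the right of any FD, so every key must include it.
{A, B}⁺ = {A, B, C, D, E, F, G, H}, which is every attribute, so {A, B} is a candidate key.
{B, D}⁺ = {A, B, C, D, E, F, G, H}, which is every attribute, so {B, D} is a candidate key.
These are minimal and exhaustive — every other superkey contains one of them.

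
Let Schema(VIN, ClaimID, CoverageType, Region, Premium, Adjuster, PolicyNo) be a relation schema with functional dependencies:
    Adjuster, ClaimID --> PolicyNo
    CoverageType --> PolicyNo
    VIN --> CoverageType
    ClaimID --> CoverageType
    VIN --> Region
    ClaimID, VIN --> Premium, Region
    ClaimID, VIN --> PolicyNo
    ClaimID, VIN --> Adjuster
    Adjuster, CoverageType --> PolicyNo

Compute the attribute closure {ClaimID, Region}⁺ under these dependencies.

Start with {ClaimID, Region}.
ClaimID --> CoverageType applies; add {CoverageType} → now {ClaimID, CoverageType, Region}.
CoverageType --> PolicyNo applies; add {PolicyNo} → now {ClaimID, CoverageType, PolicyNo, Region}.
No further FD applies.

{ClaimID, CoverageType, PolicyNo, Region}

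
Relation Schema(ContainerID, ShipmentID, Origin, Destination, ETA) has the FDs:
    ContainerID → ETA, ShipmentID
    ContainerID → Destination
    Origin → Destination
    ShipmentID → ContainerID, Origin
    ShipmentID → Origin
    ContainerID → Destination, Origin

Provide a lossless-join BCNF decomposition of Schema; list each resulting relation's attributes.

{ContainerID, ETA, Origin, ShipmentID}; {Destination, Origin}

Candidate keys of the original relation: {ContainerID}, {ShipmentID}.
In {ContainerID, Destination, ETA, Origin, ShipmentID}, {Origin} is not a superkey ({Origin}⁺ restricted to this set is {Destination, Origin}), so split on Origin → Destination into {Destination, Origin} and {ContainerID, ETA, Origin, ShipmentID}.
{Destination, Origin} is in BCNF.
{ContainerID, ETA, Origin, ShipmentID} is in BCNF.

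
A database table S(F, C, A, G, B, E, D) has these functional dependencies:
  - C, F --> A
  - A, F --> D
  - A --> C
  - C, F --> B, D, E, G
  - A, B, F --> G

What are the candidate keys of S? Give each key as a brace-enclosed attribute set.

{A, F}, {C, F}

Attributes never on any right-hand side: {F} — every candidate key must contain it.
{A, F} is a candidate key since {A, F}⁺ = {A, B, C, D, E, F, G} covers every attribute.
{C, F} is a candidate key since {C, F}⁺ = {A, B, C, D, E, F, G} covers every attribute.
These are minimal and exhaustive — every other superkey contains one of them.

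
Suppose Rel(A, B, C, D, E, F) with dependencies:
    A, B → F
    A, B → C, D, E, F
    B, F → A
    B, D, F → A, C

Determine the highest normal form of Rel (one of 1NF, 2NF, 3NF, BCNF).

BCNF

Candidate keys: {A, B}, {B, F}. Prime attributes: {A, B, F}.
The left-hand side of every FD is a superkey, so BCNF is satisfied.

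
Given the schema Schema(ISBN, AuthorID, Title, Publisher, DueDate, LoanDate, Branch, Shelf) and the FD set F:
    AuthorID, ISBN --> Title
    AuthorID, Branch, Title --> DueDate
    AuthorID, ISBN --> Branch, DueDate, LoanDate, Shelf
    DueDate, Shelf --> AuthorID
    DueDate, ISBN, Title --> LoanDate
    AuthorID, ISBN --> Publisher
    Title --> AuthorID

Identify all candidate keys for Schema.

{ISBN} never appears on the right of any FD, so every key must include it.
Closure of {AuthorID, ISBN} is {AuthorID, Branch, DueDate, ISBN, LoanDate, Publisher, Shelf, Title}, the whole schema; {AuthorID, ISBN} is a candidate key.
Closure of {ISBN, Title} is {AuthorID, Branch, DueDate, ISBN, LoanDate, Publisher, Shelf, Title}, the whole schema; {ISBN, Title} is a candidate key.
Closure of {DueDate, ISBN, Shelf} is {AuthorID, Branch, DueDate, ISBN, LoanDate, Publisher, Shelf, Title}, the whole schema; {DueDate, ISBN, Shelf} is a candidate key.
Any other superkey properly contains one of these, so there are no further candidate keys.

{AuthorID, ISBN}, {DueDate, ISBN, Shelf}, {ISBN, Title}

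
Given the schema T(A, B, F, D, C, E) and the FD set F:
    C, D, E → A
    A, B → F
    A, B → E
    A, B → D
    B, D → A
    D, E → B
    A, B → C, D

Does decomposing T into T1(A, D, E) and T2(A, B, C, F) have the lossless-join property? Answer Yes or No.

No

The shared attributes are {A} and {A}⁺ = {A}.
Neither T1 nor T2 is contained in that closure, so the decomposition is lossy.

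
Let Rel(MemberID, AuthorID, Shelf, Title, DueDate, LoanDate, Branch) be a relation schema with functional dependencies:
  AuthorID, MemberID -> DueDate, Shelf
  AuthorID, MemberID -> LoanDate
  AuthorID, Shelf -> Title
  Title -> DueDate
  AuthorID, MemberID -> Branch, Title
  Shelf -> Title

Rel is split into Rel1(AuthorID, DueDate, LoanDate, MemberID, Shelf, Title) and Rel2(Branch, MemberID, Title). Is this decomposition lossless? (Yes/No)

No

Common attributes: {MemberID, Title}; their closure is {DueDate, MemberID, Title}.
The closure covers neither Rel1 nor Rel2 entirely; the join is not lossless.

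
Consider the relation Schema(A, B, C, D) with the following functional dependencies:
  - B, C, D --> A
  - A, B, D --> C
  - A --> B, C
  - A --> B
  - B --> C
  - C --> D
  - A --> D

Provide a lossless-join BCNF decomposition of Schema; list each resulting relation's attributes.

{A, B, C}; {C, D}

Candidate keys of the original relation: {A}, {B}.
In {A, B, C, D}, {C} is not a superkey ({C}⁺ restricted to this set is {C, D}), so split on C --> D into {C, D} and {A, B, C}.
{C, D} is in BCNF.
{A, B, C} is in BCNF.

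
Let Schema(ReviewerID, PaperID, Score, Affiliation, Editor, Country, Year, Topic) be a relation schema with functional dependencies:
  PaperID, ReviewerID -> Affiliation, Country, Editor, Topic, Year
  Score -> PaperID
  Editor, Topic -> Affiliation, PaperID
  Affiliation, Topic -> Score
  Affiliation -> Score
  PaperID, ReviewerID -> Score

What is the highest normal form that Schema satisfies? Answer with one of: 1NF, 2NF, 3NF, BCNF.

3NF

Candidate keys: {Affiliation, ReviewerID}, {Editor, ReviewerID, Topic}, {PaperID, ReviewerID}, {ReviewerID, Score}. Prime attributes: {Affiliation, Editor, PaperID, ReviewerID, Score, Topic}.
Score -> PaperID breaks BCNF: {Score}⁺ = {PaperID, Score}, so {Score} is not a superkey.
Since {PaperID} ⊆ prime attributes and every other non-superkey FD also has a prime right side, the schema is in 3NF.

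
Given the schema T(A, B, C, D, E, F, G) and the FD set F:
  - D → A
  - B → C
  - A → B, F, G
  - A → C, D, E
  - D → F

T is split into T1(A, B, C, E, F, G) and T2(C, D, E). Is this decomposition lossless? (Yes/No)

T1 ∩ T2 = {C, E}; its closure under F is {C, E}.
Neither T1 nor T2 is contained in that closure, so the decomposition is lossy.

No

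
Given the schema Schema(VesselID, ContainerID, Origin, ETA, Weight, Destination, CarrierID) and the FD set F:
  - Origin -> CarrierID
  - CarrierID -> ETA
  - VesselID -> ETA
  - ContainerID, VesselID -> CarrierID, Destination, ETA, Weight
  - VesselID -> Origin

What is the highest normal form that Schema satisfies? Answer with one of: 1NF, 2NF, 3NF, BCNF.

1NF

Candidate key: {ContainerID, VesselID}. Prime attributes: {ContainerID, VesselID}.
Origin -> CarrierID: {Origin}⁺ = {CarrierID, ETA, Origin}, which is not all of the attributes, so the left side is not a superkey — BCNF is violated.
Origin -> CarrierID determines the non-prime attribute {CarrierID} from a non-superkey — 3NF is violated.
{VesselID} is a proper subset of the key {ContainerID, VesselID}, and {VesselID}⁺ contains the non-prime attributes {CarrierID, ETA, Origin} — a partial dependency, so 2NF is violated.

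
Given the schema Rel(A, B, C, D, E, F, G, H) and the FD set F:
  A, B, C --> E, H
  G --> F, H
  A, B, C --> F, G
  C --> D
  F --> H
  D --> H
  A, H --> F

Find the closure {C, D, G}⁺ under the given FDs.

{C, D, F, G, H}

Start with {C, D, G}.
G --> F, H applies; add {F, H} → now {C, D, F, G, H}.
No further FD applies.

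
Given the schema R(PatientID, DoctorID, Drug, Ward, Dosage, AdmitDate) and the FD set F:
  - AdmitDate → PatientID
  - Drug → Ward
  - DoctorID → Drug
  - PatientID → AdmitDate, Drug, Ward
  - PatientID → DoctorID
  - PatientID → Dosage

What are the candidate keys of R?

{AdmitDate}, {PatientID}

{AdmitDate} is a candidate key since {AdmitDate}⁺ = {AdmitDate, DoctorID, Dosage, Drug, PatientID, Ward} covers every attribute.
{PatientID} is a candidate key since {PatientID}⁺ = {AdmitDate, DoctorID, Dosage, Drug, PatientID, Ward} covers every attribute.
No proper subset of any of these is a key, and no other minimal superkey exists.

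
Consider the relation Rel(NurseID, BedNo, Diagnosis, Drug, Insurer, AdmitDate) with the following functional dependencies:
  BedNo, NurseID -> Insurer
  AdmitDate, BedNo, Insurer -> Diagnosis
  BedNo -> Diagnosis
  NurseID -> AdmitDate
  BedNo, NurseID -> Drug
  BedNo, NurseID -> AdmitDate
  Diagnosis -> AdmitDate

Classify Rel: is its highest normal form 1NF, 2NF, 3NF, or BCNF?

1NF

Candidate key: {BedNo, NurseID}. Prime attributes: {BedNo, NurseID}.
For AdmitDate, BedNo, Insurer -> Diagnosis we have {AdmitDate, BedNo, Insurer}⁺ = {AdmitDate, BedNo, Diagnosis, Insurer}; {AdmitDate, BedNo, Insurer} is not a superkey, so BCNF fails.
Because {Diagnosis} is non-prime and the left side of AdmitDate, BedNo, Insurer -> Diagnosis is not a superkey, the relation is not in 3NF.
Since {BedNo} ⊂ {BedNo, NurseID} and {BedNo}⁺ ⊇ {AdmitDate, Diagnosis} with {AdmitDate, Diagnosis} non-prime, there is a partial dependency; 2NF fails.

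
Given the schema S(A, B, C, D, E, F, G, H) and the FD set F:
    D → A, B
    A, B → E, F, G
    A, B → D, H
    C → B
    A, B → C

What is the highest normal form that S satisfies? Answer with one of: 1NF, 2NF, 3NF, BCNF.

3NF

Candidate keys: {A, B}, {A, C}, {D}. Prime attributes: {A, B, C, D}.
C → B breaks BCNF: {C}⁺ = {B, C}, so {C} is not a superkey.
Since {B} ⊆ prime attributes and every other non-superkey FD also has a prime right side, the schema is in 3NF.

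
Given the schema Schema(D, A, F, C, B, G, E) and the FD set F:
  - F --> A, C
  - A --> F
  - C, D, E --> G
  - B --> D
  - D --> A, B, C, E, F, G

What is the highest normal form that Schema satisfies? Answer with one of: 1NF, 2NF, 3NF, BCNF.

Candidate keys: {B}, {D}. Prime attributes: {B, D}.
For F --> A, C we have {F}⁺ = {A, C, F}; {F} is not a superkey, so BCNF fails.
F --> A, C determines the non-prime attributes {A, C} from a non-superkey — 3NF is violated.
All keys have size 1, which rules out partial dependencies — 2NF is satisfied.

2NF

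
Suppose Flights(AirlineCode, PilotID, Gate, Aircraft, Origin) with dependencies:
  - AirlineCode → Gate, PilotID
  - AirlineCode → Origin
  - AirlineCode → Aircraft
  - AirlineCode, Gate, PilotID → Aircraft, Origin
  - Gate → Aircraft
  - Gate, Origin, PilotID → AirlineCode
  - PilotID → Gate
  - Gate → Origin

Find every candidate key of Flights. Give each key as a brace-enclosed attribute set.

{AirlineCode}⁺ = {Aircraft, AirlineCode, Gate, Origin, PilotID} — all of the relation — so {AirlineCode} is a candidate key.
{PilotID}⁺ = {Aircraft, AirlineCode, Gate, Origin, PilotID} — all of the relation — so {PilotID} is a candidate key.
Any other superkey properly contains one of these, so there are no further candidate keys.

{AirlineCode}, {PilotID}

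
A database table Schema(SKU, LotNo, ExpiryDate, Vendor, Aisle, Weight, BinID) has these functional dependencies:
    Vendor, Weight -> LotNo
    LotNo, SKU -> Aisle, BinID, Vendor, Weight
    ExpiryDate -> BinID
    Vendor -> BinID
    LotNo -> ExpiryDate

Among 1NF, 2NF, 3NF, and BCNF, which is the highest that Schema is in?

Candidate keys: {LotNo, SKU}, {SKU, Vendor, Weight}. Prime attributes: {LotNo, SKU, Vendor, Weight}.
Vendor, Weight -> LotNo: {Vendor, Weight}⁺ = {BinID, ExpiryDate, LotNo, Vendor, Weight}, which is not all of the attributes, so the left side is not a superkey — BCNF is violated.
ExpiryDate -> BinID determines the non-prime attribute {BinID} from a non-superkey — 3NF is violated.
The proper key subset {LotNo} of {LotNo, SKU} determines non-prime {BinID, ExpiryDate}, so the relation is not even in 2NF.

1NF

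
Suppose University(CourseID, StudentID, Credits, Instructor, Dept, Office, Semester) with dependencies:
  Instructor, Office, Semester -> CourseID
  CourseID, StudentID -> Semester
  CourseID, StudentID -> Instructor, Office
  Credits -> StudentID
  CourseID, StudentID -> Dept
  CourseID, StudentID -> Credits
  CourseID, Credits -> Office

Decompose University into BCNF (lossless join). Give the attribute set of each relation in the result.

Candidate keys of the original relation: {CourseID, Credits}, {CourseID, StudentID}, {Credits, Instructor, Office, Semester}, {Instructor, Office, Semester, StudentID}.
Within {CourseID, Credits, Dept, Instructor, Office, Semester, StudentID}: {Instructor, Office, Semester}⁺ ∩ {CourseID, Credits, Dept, Instructor, Office, Semester, StudentID} = {CourseID, Instructor, Office, Semester}, not the whole set, so Instructor, Office, Semester -> CourseID violates BCNF; decompose into {CourseID, Instructor, Office, Semester} and {Credits, Dept, Instructor, Office, Semester, StudentID}.
{CourseID, Instructor, Office, Semester}: every determinant is a superkey — BCNF.
Within {Credits, Dept, Instructor, Office, Semester, StudentID}: {Credits}⁺ ∩ {Credits, Dept, Instructor, Office, Semester, StudentID} = {Credits, StudentID}, not the whole set, so Credits -> StudentID violates BCNF; decompose into {Credits, StudentID} and {Credits, Dept, Instructor, Office, Semester}.
{Credits, StudentID}: every determinant is a superkey — BCNF.
{Credits, Dept, Instructor, Office, Semester}: every determinant is a superkey — BCNF.

{CourseID, Instructor, Office, Semester}; {Credits, Dept, Instructor, Office, Semester}; {Credits, StudentID}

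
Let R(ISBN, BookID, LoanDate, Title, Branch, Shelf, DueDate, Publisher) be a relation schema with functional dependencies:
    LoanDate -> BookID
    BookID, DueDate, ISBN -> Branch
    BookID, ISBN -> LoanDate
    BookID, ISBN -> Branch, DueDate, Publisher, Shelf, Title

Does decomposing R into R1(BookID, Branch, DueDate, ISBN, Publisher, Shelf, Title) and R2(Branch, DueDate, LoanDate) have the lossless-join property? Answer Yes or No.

No

R1 ∩ R2 = {Branch, DueDate}; its closure under F is {Branch, DueDate}.
R1 ⊄ {Branch, DueDate} and R2 ⊄ {Branch, DueDate}, so the split is lossy.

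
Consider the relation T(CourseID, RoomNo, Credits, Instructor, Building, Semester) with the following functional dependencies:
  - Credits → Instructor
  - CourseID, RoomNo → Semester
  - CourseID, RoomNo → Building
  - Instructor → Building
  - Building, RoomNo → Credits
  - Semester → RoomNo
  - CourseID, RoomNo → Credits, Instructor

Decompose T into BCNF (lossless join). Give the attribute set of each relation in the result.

{Building, Instructor}; {CourseID, Credits, Semester}; {Credits, Instructor}; {RoomNo, Semester}

Candidate keys of the original relation: {CourseID, RoomNo}, {CourseID, Semester}.
In {Building, CourseID, Credits, Instructor, RoomNo, Semester}, {Credits} is not a superkey ({Credits}⁺ restricted to this set is {Building, Credits, Instructor}), so split on Credits → Building, Instructor into {Building, Credits, Instructor} and {CourseID, Credits, RoomNo, Semester}.
In {Building, Credits, Instructor}, {Instructor} is not a superkey ({Instructor}⁺ restricted to this set is {Building, Instructor}), so split on Instructor → Building into {Building, Instructor} and {Credits, Instructor}.
{Building, Instructor} is in BCNF.
{Credits, Instructor} is in BCNF.
In {CourseID, Credits, RoomNo, Semester}, {Semester} is not a superkey ({Semester}⁺ restricted to this set is {RoomNo, Semester}), so split on Semester → RoomNo into {RoomNo, Semester} and {CourseID, Credits, Semester}.
{RoomNo, Semester} is in BCNF.
{CourseID, Credits, Semester} is in BCNF.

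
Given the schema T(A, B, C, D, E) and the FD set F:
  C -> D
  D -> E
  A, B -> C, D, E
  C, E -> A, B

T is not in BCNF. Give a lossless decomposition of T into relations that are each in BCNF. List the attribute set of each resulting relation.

{A, B, C, D}; {D, E}

Candidate keys of the original relation: {A, B}, {C}.
{A, B, C, D, E}: {D} determines {D, E} here but is not a superkey — split on D -> E, giving {D, E} and {A, B, C, D}.
{D, E} is in BCNF.
{A, B, C, D} is in BCNF.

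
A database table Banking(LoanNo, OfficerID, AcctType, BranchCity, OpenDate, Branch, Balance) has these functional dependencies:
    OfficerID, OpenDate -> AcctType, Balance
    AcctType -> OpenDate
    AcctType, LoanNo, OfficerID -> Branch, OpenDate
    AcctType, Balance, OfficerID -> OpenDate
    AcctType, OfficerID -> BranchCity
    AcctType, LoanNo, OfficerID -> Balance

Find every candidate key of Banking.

{AcctType, LoanNo, OfficerID}, {LoanNo, OfficerID, OpenDate}

{LoanNo, OfficerID} never appear on the right of any FD, so every key must include all of them.
{AcctType, LoanNo, OfficerID} is a candidate key since {AcctType, LoanNo, OfficerID}⁺ = {AcctType, Balance, Branch, BranchCity, LoanNo, OfficerID, OpenDate} covers every attribute.
{LoanNo, OfficerID, OpenDate} is a candidate key since {LoanNo, OfficerID, OpenDate}⁺ = {AcctType, Balance, Branch, BranchCity, LoanNo, OfficerID, OpenDate} covers every attribute.
These are minimal and exhaustive — every other superkey contains one of them.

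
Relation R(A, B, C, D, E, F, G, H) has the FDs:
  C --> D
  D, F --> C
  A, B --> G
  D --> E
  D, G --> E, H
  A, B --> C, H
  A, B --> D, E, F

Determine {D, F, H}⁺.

Start with {D, F, H}.
D, F --> C applies; add {C} → now {C, D, F, H}.
D --> E applies; add {E} → now {C, D, E, F, H}.
No further FD applies.

{C, D, E, F, H}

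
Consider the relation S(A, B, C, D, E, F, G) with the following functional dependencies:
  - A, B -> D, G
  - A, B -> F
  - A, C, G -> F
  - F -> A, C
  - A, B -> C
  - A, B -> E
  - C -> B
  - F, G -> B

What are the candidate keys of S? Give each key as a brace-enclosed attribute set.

Closure of {F} is {A, B, C, D, E, F, G}, the whole schema; {F} is a candidate key.
Closure of {A, B} is {A, B, C, D, E, F, G}, the whole schema; {A, B} is a candidate key.
Closure of {A, C} is {A, B, C, D, E, F, G}, the whole schema; {A, C} is a candidate key.
Any other superkey properly contains one of these, so there are no further candidate keys.

{A, B}, {A, C}, {F}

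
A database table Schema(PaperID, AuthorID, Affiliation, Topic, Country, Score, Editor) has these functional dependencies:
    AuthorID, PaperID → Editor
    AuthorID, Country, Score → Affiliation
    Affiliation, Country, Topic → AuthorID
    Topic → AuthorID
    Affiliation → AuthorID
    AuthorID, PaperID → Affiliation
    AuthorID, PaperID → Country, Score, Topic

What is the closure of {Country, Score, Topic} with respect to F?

Start with {Country, Score, Topic}.
Topic → AuthorID applies; add {AuthorID} → now {AuthorID, Country, Score, Topic}.
AuthorID, Country, Score → Affiliation applies; add {Affiliation} → now {Affiliation, AuthorID, Country, Score, Topic}.
No further FD applies.

{Affiliation, AuthorID, Country, Score, Topic}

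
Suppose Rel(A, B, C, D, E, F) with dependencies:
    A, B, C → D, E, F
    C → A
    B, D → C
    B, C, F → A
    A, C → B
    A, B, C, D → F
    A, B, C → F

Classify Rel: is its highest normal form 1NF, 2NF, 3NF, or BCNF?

BCNF

Candidate keys: {B, D}, {C}. Prime attributes: {B, C, D}.
Every FD has a superkey on the left, so the relation is in BCNF.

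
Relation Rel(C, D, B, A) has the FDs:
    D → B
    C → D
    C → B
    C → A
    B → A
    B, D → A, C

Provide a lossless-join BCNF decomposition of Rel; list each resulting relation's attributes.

{A, B}; {B, C, D}

Candidate keys of the original relation: {C}, {D}.
{A, B, C, D}: {B} determines {A, B} here but is not a superkey — split on B → A, giving {A, B} and {B, C, D}.
{A, B}: every determinant is a superkey — BCNF.
{B, C, D}: every determinant is a superkey — BCNF.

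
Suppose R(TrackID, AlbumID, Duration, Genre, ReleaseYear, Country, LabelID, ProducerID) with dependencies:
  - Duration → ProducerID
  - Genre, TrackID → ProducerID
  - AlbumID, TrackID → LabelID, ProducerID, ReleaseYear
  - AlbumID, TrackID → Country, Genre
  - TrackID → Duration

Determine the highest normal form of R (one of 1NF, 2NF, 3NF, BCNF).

Candidate key: {AlbumID, TrackID}. Prime attributes: {AlbumID, TrackID}.
Duration → ProducerID breaks BCNF: {Duration}⁺ = {Duration, ProducerID}, so {Duration} is not a superkey.
Because {ProducerID} is non-prime and the left side of Duration → ProducerID is not a superkey, the relation is not in 3NF.
The proper key subset {TrackID} of {AlbumID, TrackID} determines non-prime {Duration, ProducerID}, so the relation is not even in 2NF.

1NF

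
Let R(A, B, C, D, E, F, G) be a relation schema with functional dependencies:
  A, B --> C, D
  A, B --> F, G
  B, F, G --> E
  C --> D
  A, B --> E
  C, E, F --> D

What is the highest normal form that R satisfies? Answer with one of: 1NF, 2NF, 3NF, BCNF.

Candidate key: {A, B}. Prime attributes: {A, B}.
B, F, G --> E: {B, F, G}⁺ = {B, E, F, G}, which is not all of the attributes, so the left side is not a superkey — BCNF is violated.
B, F, G --> E determines the non-prime attribute {E} from a non-superkey — 3NF is violated.
No non-prime attribute depends on a proper subset of any candidate key, so 2NF holds.

2NF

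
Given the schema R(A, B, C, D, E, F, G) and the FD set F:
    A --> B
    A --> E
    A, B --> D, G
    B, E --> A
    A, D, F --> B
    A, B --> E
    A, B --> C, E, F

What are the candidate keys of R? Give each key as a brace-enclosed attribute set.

{A}⁺ = {A, B, C, D, E, F, G} — all of the relation — so {A} is a candidate key.
{B, E}⁺ = {A, B, C, D, E, F, G} — all of the relation — so {B, E} is a candidate key.
No proper subset of any of these is a key, and no other minimal superkey exists.

{A}, {B, E}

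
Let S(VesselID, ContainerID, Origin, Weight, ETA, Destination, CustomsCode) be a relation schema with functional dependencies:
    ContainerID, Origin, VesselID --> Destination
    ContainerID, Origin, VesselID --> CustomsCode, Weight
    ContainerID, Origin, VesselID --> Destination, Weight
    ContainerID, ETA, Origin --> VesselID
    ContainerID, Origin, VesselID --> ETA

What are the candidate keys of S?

Attributes never on any right-hand side: {ContainerID, Origin} — every candidate key must contain all of them.
{ContainerID, ETA, Origin} is a candidate key since {ContainerID, ETA, Origin}⁺ = {ContainerID, CustomsCode, Destination, ETA, Origin, VesselID, Weight} covers every attribute.
{ContainerID, Origin, VesselID} is a candidate key since {ContainerID, Origin, VesselID}⁺ = {ContainerID, CustomsCode, Destination, ETA, Origin, VesselID, Weight} covers every attribute.
Any other superkey properly contains one of these, so there are no further candidate keys.

{ContainerID, ETA, Origin}, {ContainerID, Origin, VesselID}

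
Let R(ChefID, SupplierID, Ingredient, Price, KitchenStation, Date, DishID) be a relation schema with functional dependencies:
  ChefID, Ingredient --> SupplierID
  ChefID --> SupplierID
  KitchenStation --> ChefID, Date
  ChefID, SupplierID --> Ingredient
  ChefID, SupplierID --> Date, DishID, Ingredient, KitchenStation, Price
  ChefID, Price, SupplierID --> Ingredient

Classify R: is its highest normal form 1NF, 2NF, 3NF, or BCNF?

Candidate keys: {ChefID}, {KitchenStation}. Prime attributes: {ChefID, KitchenStation}.
Each dependency's left side is a superkey — BCNF holds.

BCNF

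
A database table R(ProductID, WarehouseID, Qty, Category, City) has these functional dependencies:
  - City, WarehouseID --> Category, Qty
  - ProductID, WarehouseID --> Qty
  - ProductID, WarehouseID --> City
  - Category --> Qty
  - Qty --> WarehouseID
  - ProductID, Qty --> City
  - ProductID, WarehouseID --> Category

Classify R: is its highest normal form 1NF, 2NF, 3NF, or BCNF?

Candidate keys: {Category, ProductID}, {ProductID, Qty}, {ProductID, WarehouseID}. Prime attributes: {Category, ProductID, Qty, WarehouseID}.
For City, WarehouseID --> Category, Qty we have {City, WarehouseID}⁺ = {Category, City, Qty, WarehouseID}; {City, WarehouseID} is not a superkey, so BCNF fails.
Since {Category, Qty} ⊆ prime attributes and every other non-superkey FD also has a prime right side, the schema is in 3NF.

3NF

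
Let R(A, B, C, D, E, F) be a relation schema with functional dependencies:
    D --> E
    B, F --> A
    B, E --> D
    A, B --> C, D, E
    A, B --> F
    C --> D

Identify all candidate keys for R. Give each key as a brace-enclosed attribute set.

{B} never appears on the right of any FD, so every key must include it.
Closure of {A, B} is {A, B, C, D, E, F}, the whole schema; {A, B} is a candidate key.
Closure of {B, F} is {A, B, C, D, E, F}, the whole schema; {B, F} is a candidate key.
No proper subset of any of these is a key, and no other minimal superkey exists.

{A, B}, {B, F}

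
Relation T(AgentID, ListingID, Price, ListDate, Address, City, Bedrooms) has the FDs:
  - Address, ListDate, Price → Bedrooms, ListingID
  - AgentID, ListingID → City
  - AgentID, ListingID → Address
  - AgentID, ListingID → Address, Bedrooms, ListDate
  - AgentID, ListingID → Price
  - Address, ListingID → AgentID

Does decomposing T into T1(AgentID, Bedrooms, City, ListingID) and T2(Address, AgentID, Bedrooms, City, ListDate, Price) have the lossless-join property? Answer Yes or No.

T1 ∩ T2 = {AgentID, Bedrooms, City}; its closure under F is {AgentID, Bedrooms, City}.
The closure covers neither T1 nor T2 entirely; the join is not lossless.

No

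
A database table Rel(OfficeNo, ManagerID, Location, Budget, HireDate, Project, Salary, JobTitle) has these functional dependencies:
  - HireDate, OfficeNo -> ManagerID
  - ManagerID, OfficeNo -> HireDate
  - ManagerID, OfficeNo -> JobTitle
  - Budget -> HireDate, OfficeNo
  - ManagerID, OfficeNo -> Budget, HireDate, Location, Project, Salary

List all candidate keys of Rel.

{Budget}, {HireDate, OfficeNo}, {ManagerID, OfficeNo}

{Budget}⁺ = {Budget, HireDate, JobTitle, Location, ManagerID, OfficeNo, Project, Salary} — all of the relation — so {Budget} is a candidate key.
{HireDate, OfficeNo}⁺ = {Budget, HireDate, JobTitle, Location, ManagerID, OfficeNo, Project, Salary} — all of the relation — so {HireDate, OfficeNo} is a candidate key.
{ManagerID, OfficeNo}⁺ = {Budget, HireDate, JobTitle, Location, ManagerID, OfficeNo, Project, Salary} — all of the relation — so {ManagerID, OfficeNo} is a candidate key.
Any other superkey properly contains one of these, so there are no further candidate keys.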